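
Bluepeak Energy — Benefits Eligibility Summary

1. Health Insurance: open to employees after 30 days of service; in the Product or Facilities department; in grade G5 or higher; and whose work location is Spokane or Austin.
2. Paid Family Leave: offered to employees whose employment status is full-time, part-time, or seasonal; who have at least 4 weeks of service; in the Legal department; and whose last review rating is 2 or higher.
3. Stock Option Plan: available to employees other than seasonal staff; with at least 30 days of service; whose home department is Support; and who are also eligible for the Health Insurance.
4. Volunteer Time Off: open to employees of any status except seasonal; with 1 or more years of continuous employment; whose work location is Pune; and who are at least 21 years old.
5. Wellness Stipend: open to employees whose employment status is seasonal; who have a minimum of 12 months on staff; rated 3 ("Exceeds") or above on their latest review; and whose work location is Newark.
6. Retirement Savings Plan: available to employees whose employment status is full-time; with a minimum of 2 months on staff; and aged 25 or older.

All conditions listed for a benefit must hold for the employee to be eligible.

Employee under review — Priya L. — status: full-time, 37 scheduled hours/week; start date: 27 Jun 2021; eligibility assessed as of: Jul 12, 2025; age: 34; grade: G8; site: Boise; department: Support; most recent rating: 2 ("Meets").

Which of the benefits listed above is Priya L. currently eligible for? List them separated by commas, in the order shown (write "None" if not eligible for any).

Service from 27 Jun 2021 to Jul 12, 2025: 1476 days.
Health Insurance — service 1476 days ≥ 30 days ✓; dept Support ✗ → not eligible.
Paid Family Leave — status full-time ✓; service 1476 days ≥ 4 weeks (≈28 days) ✓; dept Support ✗ → not eligible.
Stock Option Plan — status full-time ✓ (not excluded); service 1476 days ≥ 30 days ✓; dept Support ✓; not eligible for Health Insurance ✗ → not eligible.
Volunteer Time Off — status full-time ✓ (not excluded); service 1476 days ≥ 1 year (≈365 days) ✓; site Boise ✗ (not Pune) → not eligible.
Wellness Stipend — status full-time ✗ (requires seasonal) → not eligible.
Retirement Savings Plan — status full-time ✓; service 1476 days ≥ 2 months (≈60 days) ✓; age 34 ≥ 25 ✓ → eligible.

Retirement Savings Plan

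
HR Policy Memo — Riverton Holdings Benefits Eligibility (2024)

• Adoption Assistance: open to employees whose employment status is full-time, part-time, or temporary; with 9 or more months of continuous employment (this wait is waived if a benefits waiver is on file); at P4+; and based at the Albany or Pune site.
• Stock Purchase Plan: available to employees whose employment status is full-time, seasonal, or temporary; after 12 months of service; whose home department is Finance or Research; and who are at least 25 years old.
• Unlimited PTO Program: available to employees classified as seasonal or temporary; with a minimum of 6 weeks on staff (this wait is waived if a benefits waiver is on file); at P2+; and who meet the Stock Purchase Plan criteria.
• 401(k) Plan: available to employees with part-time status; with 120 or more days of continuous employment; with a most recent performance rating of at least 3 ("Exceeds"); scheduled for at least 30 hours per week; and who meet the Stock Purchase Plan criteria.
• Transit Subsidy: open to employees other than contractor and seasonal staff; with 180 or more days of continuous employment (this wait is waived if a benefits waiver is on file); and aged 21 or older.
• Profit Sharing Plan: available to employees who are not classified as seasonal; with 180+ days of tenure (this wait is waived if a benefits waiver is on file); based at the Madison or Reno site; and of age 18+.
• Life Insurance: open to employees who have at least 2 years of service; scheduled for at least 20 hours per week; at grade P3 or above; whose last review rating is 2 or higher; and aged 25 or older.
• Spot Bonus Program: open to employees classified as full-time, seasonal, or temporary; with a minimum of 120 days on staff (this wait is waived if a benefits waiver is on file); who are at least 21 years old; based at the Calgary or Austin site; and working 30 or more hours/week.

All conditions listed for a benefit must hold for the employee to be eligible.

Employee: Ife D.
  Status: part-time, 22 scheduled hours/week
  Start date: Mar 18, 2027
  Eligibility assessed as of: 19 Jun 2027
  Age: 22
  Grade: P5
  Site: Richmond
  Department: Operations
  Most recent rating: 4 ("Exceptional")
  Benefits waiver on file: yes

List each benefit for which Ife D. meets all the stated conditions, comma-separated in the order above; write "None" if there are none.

Service from Mar 18, 2027 to 19 Jun 2027: 93 days.
Adoption Assistance — status part-time ✓; benefits waiver on file ✓; grade P5 ≥ P4 ✓; site Richmond ✗ (not Albany or Pune) → not eligible.
Stock Purchase Plan — status part-time ✗ (requires full-time, seasonal, or temporary) → not eligible.
Unlimited PTO Program — status part-time ✗ (requires seasonal or temporary) → not eligible.
401(k) Plan — status part-time ✓; service 93 days < 120 days ✗ → not eligible.
Transit Subsidy — status part-time ✓ (not excluded); benefits waiver on file ✓; age 22 ≥ 21 ✓ → eligible.
Profit Sharing Plan — status part-time ✓ (not excluded); benefits waiver on file ✓; site Richmond ✗ (not Madison or Reno) → not eligible.
Life Insurance — service 93 days < 2 years (≈730 days) ✗ → not eligible.
Spot Bonus Program — status part-time ✗ (requires full-time, seasonal, or temporary) → not eligible.

Transit Subsidy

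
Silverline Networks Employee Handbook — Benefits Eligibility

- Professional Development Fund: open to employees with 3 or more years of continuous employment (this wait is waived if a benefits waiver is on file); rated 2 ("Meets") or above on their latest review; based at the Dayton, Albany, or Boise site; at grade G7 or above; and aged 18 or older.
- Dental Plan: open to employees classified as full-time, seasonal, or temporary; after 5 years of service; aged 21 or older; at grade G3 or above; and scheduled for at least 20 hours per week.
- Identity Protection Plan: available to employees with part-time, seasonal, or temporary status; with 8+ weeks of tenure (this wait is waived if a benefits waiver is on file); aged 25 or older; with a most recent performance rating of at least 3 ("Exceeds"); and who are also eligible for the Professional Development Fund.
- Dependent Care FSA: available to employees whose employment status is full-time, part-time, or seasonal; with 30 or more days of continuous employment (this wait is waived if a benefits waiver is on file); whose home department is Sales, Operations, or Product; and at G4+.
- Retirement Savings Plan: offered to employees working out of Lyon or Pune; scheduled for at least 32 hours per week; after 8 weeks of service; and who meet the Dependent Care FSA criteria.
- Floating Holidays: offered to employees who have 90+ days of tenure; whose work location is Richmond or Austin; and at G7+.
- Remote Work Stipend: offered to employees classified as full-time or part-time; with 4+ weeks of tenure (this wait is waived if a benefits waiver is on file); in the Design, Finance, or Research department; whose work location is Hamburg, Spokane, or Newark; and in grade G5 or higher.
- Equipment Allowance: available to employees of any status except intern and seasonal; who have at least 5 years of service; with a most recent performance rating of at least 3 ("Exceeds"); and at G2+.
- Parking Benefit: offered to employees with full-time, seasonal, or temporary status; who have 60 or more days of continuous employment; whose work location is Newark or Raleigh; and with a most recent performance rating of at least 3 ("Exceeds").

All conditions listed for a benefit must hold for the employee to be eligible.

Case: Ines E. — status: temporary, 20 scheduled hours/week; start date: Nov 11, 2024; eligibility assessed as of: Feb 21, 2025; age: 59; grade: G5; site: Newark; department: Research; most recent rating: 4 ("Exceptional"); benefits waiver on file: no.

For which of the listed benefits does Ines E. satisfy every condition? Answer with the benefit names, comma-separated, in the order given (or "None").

Service from Nov 11, 2024 to Feb 21, 2025: 102 days.
Professional Development Fund — no waiver, service 102 days < 3 years (≈1095 days) ✗ → not eligible.
Dental Plan — status temporary ✓; service 102 days < 5 years (≈1825 days) ✗ → not eligible.
Identity Protection Plan — status temporary ✓; no waiver, service 102 days ≥ 8 weeks (≈56 days) ✓; age 59 ≥ 25 ✓; rating 4 ≥ 3 ✓; not eligible for Professional Development Fund ✗ → not eligible.
Dependent Care FSA — status temporary ✗ (requires full-time, part-time, or seasonal) → not eligible.
Retirement Savings Plan — site Newark ✗ (not Lyon or Pune) → not eligible.
Floating Holidays — service 102 days ≥ 90 days ✓; site Newark ✗ (not Richmond or Austin) → not eligible.
Remote Work Stipend — status temporary ✗ (requires full-time or part-time) → not eligible.
Equipment Allowance — status temporary ✓ (not excluded); service 102 days < 5 years (≈1825 days) ✗ → not eligible.
Parking Benefit — status temporary ✓; service 102 days ≥ 60 days ✓; site Newark ✓; rating 4 ≥ 3 ✓ → eligible.

Parking Benefit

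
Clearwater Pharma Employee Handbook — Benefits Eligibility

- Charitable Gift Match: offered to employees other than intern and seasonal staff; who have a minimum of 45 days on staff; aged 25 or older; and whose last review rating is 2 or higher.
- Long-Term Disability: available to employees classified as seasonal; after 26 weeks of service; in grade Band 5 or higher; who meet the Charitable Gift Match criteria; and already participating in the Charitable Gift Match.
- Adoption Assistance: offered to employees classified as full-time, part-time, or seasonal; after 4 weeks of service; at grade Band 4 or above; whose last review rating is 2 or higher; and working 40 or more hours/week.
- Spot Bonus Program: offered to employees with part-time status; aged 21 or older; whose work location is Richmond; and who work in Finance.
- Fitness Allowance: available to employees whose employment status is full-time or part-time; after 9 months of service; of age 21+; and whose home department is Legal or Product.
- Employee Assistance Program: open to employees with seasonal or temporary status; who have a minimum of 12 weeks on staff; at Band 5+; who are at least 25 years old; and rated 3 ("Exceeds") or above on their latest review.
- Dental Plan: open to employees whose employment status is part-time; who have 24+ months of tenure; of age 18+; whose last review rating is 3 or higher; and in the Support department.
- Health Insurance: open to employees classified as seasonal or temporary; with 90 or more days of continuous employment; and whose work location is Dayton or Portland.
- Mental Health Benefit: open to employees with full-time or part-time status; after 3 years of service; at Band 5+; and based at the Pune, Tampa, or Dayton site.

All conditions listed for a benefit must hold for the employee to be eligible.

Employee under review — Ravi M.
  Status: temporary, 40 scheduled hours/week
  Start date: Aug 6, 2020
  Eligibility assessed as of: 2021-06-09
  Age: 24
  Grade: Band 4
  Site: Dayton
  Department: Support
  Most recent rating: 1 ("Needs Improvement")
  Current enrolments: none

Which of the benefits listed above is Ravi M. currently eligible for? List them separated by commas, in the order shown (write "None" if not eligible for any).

Service from Aug 6, 2020 to 2021-06-09: 307 days.
Charitable Gift Match — status temporary ✓ (not excluded); service 307 days ≥ 45 days ✓; age 24 < 25 ✗ → not eligible.
Long-Term Disability — status temporary ✗ (requires seasonal) → not eligible.
Adoption Assistance — status temporary ✗ (requires full-time, part-time, or seasonal) → not eligible.
Spot Bonus Program — status temporary ✗ (requires part-time) → not eligible.
Fitness Allowance — status temporary ✗ (requires full-time or part-time) → not eligible.
Employee Assistance Program — status temporary ✓; service 307 days ≥ 12 weeks (≈84 days) ✓; grade Band 4 < Band 5 ✗ → not eligible.
Dental Plan — status temporary ✗ (requires part-time) → not eligible.
Health Insurance — status temporary ✓; service 307 days ≥ 90 days ✓; site Dayton ✓ → eligible.
Mental Health Benefit — status temporary ✗ (requires full-time or part-time) → not eligible.

Health Insurance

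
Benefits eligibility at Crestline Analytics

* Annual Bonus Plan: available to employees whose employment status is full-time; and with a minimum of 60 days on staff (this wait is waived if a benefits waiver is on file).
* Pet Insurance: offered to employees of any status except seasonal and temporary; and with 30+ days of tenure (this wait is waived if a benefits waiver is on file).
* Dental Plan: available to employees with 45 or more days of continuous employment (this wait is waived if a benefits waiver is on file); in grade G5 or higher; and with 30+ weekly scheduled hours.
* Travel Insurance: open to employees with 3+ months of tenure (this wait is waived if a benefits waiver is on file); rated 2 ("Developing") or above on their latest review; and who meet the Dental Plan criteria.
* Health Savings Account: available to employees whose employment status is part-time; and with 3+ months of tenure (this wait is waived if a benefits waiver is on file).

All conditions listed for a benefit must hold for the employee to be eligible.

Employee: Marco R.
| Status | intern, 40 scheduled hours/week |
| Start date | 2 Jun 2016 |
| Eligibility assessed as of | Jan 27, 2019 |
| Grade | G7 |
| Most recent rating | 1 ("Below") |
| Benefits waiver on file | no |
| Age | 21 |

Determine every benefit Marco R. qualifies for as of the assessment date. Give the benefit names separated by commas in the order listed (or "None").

Service from 2 Jun 2016 to Jan 27, 2019: 969 days.
Annual Bonus Plan — status intern ✗ (requires full-time) → not eligible.
Pet Insurance — status intern ✓ (not excluded); no waiver, service 969 days ≥ 30 days ✓ → eligible.
Dental Plan — no waiver, service 969 days ≥ 45 days ✓; grade G7 ≥ G5 ✓; 40 hrs/wk ≥ 30 ✓ → eligible.
Travel Insurance — no waiver, service 969 days ≥ 3 months (≈90 days) ✓; rating 1 < 2 ✗ → not eligible.
Health Savings Account — status intern ✗ (requires part-time) → not eligible.

Pet Insurance, Dental Plan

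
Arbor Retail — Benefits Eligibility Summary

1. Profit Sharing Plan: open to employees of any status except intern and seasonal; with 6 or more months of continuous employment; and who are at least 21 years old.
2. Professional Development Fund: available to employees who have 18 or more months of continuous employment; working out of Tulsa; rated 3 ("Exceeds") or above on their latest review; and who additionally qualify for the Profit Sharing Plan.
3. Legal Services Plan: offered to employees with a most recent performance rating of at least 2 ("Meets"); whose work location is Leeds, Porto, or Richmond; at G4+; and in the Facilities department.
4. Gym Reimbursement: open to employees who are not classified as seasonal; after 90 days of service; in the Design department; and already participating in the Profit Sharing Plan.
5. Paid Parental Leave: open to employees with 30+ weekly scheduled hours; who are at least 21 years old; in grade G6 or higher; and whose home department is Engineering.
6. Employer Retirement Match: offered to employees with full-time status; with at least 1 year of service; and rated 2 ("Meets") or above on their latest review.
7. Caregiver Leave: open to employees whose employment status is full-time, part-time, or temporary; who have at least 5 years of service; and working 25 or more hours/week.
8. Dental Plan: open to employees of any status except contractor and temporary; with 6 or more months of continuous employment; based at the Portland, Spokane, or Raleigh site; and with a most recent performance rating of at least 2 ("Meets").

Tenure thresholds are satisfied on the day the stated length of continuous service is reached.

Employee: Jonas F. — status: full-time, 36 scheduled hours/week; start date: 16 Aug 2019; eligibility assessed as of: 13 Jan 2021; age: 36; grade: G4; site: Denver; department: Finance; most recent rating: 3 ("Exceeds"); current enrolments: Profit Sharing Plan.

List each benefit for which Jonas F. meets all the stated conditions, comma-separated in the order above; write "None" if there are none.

Profit Sharing Plan, Employer Retirement Match

Service from 16 Aug 2019 to 13 Jan 2021: 516 days.
Profit Sharing Plan — status full-time ✓ (not excluded); service 516 days ≥ 6 months (≈180 days) ✓; age 36 ≥ 21 ✓ → eligible.
Professional Development Fund — service 516 days < 18 months (≈540 days) ✗ → not eligible.
Legal Services Plan — rating 3 ≥ 2 ✓; site Denver ✗ (not Leeds, Porto, or Richmond) → not eligible.
Gym Reimbursement — status full-time ✓ (not excluded); service 516 days ≥ 90 days ✓; dept Finance ✗ → not eligible.
Paid Parental Leave — 36 hrs/wk ≥ 30 ✓; age 36 ≥ 21 ✓; grade G4 < G6 ✗ → not eligible.
Employer Retirement Match — status full-time ✓; service 516 days ≥ 1 year (≈365 days) ✓; rating 3 ≥ 2 ✓ → eligible.
Caregiver Leave — status full-time ✓; service 516 days < 5 years (≈1825 days) ✗ → not eligible.
Dental Plan — status full-time ✓ (not excluded); service 516 days ≥ 6 months (≈180 days) ✓; site Denver ✗ (not Portland, Spokane, or Raleigh) → not eligible.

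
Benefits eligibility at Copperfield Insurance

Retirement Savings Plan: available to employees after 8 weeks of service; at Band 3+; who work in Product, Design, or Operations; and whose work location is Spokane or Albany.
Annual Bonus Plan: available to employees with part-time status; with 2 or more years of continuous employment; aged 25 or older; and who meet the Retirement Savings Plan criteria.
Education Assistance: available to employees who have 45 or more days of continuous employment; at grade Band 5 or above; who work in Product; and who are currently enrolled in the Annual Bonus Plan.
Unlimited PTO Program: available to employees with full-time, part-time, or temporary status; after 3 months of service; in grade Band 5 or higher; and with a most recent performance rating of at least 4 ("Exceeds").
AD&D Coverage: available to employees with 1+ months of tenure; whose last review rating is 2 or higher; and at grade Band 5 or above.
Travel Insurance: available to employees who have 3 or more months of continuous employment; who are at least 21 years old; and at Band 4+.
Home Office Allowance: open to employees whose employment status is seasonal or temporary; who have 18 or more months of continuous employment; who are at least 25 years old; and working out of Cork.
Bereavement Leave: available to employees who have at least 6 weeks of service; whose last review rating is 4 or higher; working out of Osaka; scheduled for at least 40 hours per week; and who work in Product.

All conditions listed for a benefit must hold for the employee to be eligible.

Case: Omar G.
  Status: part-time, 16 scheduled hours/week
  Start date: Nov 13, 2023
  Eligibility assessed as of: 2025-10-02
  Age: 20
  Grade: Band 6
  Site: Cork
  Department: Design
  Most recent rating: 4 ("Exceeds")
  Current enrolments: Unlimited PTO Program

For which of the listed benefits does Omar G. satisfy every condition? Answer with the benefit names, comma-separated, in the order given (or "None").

Service from Nov 13, 2023 to 2025-10-02: 689 days.
Retirement Savings Plan — service 689 days ≥ 8 weeks (≈56 days) ✓; grade Band 6 ≥ Band 3 ✓; dept Design ✓; site Cork ✗ (not Spokane or Albany) → not eligible.
Annual Bonus Plan — status part-time ✓; service 689 days < 2 years (≈730 days) ✗ → not eligible.
Education Assistance — service 689 days ≥ 45 days ✓; grade Band 6 ≥ Band 5 ✓; dept Design ✗ → not eligible.
Unlimited PTO Program — status part-time ✓; service 689 days ≥ 3 months (≈90 days) ✓; grade Band 6 ≥ Band 5 ✓; rating 4 ≥ 4 ✓ → eligible.
AD&D Coverage — service 689 days ≥ 1 month (≈30 days) ✓; rating 4 ≥ 2 ✓; grade Band 6 ≥ Band 5 ✓ → eligible.
Travel Insurance — service 689 days ≥ 3 months (≈90 days) ✓; age 20 < 21 ✗ → not eligible.
Home Office Allowance — status part-time ✗ (requires seasonal or temporary) → not eligible.
Bereavement Leave — service 689 days ≥ 6 weeks (≈42 days) ✓; rating 4 ≥ 4 ✓; site Cork ✗ (not Osaka) → not eligible.

Unlimited PTO Program, AD&D Coverage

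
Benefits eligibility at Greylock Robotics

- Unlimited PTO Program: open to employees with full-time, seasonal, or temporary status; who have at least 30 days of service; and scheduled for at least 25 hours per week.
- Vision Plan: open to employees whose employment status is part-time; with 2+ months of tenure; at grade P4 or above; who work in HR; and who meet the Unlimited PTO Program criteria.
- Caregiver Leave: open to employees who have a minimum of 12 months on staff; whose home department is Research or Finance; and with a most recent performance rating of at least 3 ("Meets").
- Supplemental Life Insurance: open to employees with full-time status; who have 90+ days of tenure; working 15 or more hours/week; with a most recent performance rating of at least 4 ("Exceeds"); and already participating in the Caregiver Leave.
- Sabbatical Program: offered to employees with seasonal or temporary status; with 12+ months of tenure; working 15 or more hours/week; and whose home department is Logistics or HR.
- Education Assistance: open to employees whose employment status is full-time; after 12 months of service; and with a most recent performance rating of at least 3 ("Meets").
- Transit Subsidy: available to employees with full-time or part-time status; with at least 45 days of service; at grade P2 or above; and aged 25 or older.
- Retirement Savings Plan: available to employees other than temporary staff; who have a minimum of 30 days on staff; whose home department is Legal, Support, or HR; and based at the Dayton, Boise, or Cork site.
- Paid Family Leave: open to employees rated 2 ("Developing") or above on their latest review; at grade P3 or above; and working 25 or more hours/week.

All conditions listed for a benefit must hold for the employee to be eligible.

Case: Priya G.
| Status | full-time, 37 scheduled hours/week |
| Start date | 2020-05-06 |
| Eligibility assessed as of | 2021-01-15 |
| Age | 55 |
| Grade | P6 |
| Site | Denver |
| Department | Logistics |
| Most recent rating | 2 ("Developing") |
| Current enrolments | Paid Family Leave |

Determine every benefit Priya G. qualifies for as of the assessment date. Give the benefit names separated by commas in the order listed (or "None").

Unlimited PTO Program, Transit Subsidy, Paid Family Leave

Service from 2020-05-06 to 2021-01-15: 254 days.
Unlimited PTO Program — status full-time ✓; service 254 days ≥ 30 days ✓; 37 hrs/wk ≥ 25 ✓ → eligible.
Vision Plan — status full-time ✗ (requires part-time) → not eligible.
Caregiver Leave — service 254 days < 12 months (≈360 days) ✗ → not eligible.
Supplemental Life Insurance — status full-time ✓; service 254 days ≥ 90 days ✓; 37 hrs/wk ≥ 15 ✓; rating 2 < 4 ✗ → not eligible.
Sabbatical Program — status full-time ✗ (requires seasonal or temporary) → not eligible.
Education Assistance — status full-time ✓; service 254 days < 12 months (≈360 days) ✗ → not eligible.
Transit Subsidy — status full-time ✓; service 254 days ≥ 45 days ✓; grade P6 ≥ P2 ✓; age 55 ≥ 25 ✓ → eligible.
Retirement Savings Plan — status full-time ✓ (not excluded); service 254 days ≥ 30 days ✓; dept Logistics ✗ → not eligible.
Paid Family Leave — rating 2 ≥ 2 ✓; grade P6 ≥ P3 ✓; 37 hrs/wk ≥ 25 ✓ → eligible.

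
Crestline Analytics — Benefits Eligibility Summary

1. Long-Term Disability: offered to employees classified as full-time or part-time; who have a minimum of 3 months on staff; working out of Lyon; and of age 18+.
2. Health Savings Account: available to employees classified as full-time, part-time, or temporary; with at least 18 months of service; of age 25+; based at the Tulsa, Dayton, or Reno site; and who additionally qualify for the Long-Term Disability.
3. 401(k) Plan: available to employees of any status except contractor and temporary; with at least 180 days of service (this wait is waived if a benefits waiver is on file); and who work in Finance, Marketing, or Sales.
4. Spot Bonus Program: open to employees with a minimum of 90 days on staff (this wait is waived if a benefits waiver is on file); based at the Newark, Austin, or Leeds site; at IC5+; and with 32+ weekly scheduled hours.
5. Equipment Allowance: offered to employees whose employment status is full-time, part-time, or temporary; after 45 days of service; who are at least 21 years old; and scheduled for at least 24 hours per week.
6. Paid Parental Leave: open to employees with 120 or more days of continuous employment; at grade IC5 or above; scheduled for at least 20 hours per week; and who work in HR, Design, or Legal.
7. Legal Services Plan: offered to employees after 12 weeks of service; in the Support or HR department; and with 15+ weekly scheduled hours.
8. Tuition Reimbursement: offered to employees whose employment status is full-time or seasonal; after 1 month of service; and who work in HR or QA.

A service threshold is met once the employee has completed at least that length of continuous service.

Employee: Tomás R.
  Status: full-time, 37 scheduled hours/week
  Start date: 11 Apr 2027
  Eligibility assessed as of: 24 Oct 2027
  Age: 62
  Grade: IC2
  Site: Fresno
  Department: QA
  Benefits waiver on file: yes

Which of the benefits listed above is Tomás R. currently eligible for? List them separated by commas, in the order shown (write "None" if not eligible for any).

Equipment Allowance, Tuition Reimbursement

Service from 11 Apr 2027 to 24 Oct 2027: 196 days.
Long-Term Disability — status full-time ✓; service 196 days ≥ 3 months (≈90 days) ✓; site Fresno ✗ (not Lyon) → not eligible.
Health Savings Account — status full-time ✓; service 196 days < 18 months (≈540 days) ✗ → not eligible.
401(k) Plan — status full-time ✓ (not excluded); benefits waiver on file ✓; dept QA ✗ → not eligible.
Spot Bonus Program — benefits waiver on file ✓; site Fresno ✗ (not Newark, Austin, or Leeds) → not eligible.
Equipment Allowance — status full-time ✓; service 196 days ≥ 45 days ✓; age 62 ≥ 21 ✓; 37 hrs/wk ≥ 24 ✓ → eligible.
Paid Parental Leave — service 196 days ≥ 120 days ✓; grade IC2 < IC5 ✗ → not eligible.
Legal Services Plan — service 196 days ≥ 12 weeks (≈84 days) ✓; dept QA ✗ → not eligible.
Tuition Reimbursement — status full-time ✓; service 196 days ≥ 1 month (≈30 days) ✓; dept QA ✓ → eligible.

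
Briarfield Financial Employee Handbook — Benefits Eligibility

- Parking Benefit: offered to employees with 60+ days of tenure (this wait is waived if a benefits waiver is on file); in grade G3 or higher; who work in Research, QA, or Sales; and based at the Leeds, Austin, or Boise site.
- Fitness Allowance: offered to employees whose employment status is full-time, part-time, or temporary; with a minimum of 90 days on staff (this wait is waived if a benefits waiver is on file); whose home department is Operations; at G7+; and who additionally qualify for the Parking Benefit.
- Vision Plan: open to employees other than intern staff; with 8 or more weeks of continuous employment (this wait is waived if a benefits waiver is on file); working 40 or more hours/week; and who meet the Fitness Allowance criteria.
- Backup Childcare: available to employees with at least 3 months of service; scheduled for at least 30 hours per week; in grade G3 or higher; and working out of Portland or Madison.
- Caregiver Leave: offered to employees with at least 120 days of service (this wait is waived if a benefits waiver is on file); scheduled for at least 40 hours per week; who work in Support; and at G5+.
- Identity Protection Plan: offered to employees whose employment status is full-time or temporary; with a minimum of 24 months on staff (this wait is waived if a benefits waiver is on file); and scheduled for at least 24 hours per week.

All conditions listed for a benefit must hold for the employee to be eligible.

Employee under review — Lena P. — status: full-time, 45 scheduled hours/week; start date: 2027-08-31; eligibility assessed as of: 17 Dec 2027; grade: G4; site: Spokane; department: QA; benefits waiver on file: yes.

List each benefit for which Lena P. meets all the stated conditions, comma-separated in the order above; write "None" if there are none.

Identity Protection Plan

Service from 2027-08-31 to 17 Dec 2027: 108 days.
Parking Benefit — benefits waiver on file ✓; grade G4 ≥ G3 ✓; dept QA ✓; site Spokane ✗ (not Leeds, Austin, or Boise) → not eligible.
Fitness Allowance — status full-time ✓; benefits waiver on file ✓; dept QA ✗ → not eligible.
Vision Plan — status full-time ✓ (not excluded); benefits waiver on file ✓; 45 hrs/wk ≥ 40 ✓; not eligible for Fitness Allowance ✗ → not eligible.
Backup Childcare — service 108 days ≥ 3 months (≈90 days) ✓; 45 hrs/wk ≥ 30 ✓; grade G4 ≥ G3 ✓; site Spokane ✗ (not Portland or Madison) → not eligible.
Caregiver Leave — benefits waiver on file ✓; 45 hrs/wk ≥ 40 ✓; dept QA ✗ → not eligible.
Identity Protection Plan — status full-time ✓; benefits waiver on file ✓; 45 hrs/wk ≥ 24 ✓ → eligible.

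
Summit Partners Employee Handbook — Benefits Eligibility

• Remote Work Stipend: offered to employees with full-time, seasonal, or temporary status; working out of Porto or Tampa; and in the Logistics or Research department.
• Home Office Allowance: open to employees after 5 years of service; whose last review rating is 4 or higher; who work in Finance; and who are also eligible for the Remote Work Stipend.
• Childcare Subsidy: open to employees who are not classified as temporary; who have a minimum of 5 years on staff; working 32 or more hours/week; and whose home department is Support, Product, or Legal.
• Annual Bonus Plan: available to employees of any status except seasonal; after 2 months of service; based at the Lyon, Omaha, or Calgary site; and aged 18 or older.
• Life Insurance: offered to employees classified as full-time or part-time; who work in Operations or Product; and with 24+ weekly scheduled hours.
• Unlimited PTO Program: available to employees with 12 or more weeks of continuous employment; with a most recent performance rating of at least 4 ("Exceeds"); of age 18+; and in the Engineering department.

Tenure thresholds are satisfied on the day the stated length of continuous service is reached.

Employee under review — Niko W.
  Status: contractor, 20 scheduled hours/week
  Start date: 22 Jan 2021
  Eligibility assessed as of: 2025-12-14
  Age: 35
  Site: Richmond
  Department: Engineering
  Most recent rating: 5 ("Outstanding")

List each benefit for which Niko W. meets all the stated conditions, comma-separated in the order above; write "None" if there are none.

Service from 22 Jan 2021 to 2025-12-14: 1787 days.
Remote Work Stipend — status contractor ✗ (requires full-time, seasonal, or temporary) → not eligible.
Home Office Allowance — service 1787 days < 5 years (≈1825 days) ✗ → not eligible.
Childcare Subsidy — status contractor ✓ (not excluded); service 1787 days < 5 years (≈1825 days) ✗ → not eligible.
Annual Bonus Plan — status contractor ✓ (not excluded); service 1787 days ≥ 2 months (≈60 days) ✓; site Richmond ✗ (not Lyon, Omaha, or Calgary) → not eligible.
Life Insurance — status contractor ✗ (requires full-time or part-time) → not eligible.
Unlimited PTO Program — service 1787 days ≥ 12 weeks (≈84 days) ✓; rating 5 ≥ 4 ✓; age 35 ≥ 18 ✓; dept Engineering ✓ → eligible.

Unlimited PTO Program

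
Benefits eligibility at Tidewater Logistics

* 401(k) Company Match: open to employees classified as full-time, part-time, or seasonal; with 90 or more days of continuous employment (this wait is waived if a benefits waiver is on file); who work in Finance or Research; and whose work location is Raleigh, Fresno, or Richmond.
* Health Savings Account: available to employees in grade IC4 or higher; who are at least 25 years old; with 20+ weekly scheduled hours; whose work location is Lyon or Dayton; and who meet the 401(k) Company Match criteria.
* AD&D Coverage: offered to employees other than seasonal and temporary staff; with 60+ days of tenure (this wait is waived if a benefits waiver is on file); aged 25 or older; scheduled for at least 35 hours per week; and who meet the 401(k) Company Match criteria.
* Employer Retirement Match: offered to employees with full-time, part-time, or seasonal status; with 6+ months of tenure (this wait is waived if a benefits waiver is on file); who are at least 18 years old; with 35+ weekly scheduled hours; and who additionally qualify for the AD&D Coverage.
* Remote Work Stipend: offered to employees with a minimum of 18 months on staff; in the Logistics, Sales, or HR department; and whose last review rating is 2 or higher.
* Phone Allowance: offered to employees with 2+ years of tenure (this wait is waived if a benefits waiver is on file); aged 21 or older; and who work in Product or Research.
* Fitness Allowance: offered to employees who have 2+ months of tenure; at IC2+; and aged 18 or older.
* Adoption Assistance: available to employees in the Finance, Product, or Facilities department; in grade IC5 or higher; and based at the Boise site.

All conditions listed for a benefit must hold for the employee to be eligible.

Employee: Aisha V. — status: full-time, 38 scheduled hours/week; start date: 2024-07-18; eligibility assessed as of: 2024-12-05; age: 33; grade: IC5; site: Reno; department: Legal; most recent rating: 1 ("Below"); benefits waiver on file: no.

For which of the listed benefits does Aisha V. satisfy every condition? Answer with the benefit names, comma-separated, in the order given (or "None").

Service from 2024-07-18 to 2024-12-05: 140 days.
401(k) Company Match — status full-time ✓; no waiver, service 140 days ≥ 90 days ✓; dept Legal ✗ → not eligible.
Health Savings Account — grade IC5 ≥ IC4 ✓; age 33 ≥ 25 ✓; 38 hrs/wk ≥ 20 ✓; site Reno ✗ (not Lyon or Dayton) → not eligible.
AD&D Coverage — status full-time ✓ (not excluded); no waiver, service 140 days ≥ 60 days ✓; age 33 ≥ 25 ✓; 38 hrs/wk ≥ 35 ✓; not eligible for 401(k) Company Match ✗ → not eligible.
Employer Retirement Match — status full-time ✓; no waiver, service 140 days < 6 months (≈180 days) ✗ → not eligible.
Remote Work Stipend — service 140 days < 18 months (≈540 days) ✗ → not eligible.
Phone Allowance — no waiver, service 140 days < 2 years (≈730 days) ✗ → not eligible.
Fitness Allowance — service 140 days ≥ 2 months (≈60 days) ✓; grade IC5 ≥ IC2 ✓; age 33 ≥ 18 ✓ → eligible.
Adoption Assistance — dept Legal ✗ → not eligible.

Fitness Allowance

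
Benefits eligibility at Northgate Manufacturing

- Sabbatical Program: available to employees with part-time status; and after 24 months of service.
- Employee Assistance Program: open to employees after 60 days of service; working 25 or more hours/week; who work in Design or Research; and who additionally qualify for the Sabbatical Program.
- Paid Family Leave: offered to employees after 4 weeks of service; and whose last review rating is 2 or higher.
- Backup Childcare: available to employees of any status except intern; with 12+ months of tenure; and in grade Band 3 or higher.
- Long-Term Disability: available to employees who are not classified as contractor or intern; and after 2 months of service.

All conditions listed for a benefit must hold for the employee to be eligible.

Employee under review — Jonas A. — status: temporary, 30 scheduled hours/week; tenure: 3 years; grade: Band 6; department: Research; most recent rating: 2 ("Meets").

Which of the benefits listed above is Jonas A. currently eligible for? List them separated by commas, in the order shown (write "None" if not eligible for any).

Sabbatical Program — status temporary ✗ (requires part-time) → not eligible.
Employee Assistance Program — service 3 years ≥ 60 days ✓; 30 hrs/wk ≥ 25 ✓; dept Research ✓; not eligible for Sabbatical Program ✗ → not eligible.
Paid Family Leave — service 3 years ≥ 4 weeks (≈28 days) ✓; rating 2 ≥ 2 ✓ → eligible.
Backup Childcare — status temporary ✓ (not excluded); service 3 years ≥ 12 months (≈360 days) ✓; grade Band 6 ≥ Band 3 ✓ → eligible.
Long-Term Disability — status temporary ✓ (not excluded); service 3 years ≥ 2 months (≈60 days) ✓ → eligible.

Paid Family Leave, Backup Childcare, Long-Term Disability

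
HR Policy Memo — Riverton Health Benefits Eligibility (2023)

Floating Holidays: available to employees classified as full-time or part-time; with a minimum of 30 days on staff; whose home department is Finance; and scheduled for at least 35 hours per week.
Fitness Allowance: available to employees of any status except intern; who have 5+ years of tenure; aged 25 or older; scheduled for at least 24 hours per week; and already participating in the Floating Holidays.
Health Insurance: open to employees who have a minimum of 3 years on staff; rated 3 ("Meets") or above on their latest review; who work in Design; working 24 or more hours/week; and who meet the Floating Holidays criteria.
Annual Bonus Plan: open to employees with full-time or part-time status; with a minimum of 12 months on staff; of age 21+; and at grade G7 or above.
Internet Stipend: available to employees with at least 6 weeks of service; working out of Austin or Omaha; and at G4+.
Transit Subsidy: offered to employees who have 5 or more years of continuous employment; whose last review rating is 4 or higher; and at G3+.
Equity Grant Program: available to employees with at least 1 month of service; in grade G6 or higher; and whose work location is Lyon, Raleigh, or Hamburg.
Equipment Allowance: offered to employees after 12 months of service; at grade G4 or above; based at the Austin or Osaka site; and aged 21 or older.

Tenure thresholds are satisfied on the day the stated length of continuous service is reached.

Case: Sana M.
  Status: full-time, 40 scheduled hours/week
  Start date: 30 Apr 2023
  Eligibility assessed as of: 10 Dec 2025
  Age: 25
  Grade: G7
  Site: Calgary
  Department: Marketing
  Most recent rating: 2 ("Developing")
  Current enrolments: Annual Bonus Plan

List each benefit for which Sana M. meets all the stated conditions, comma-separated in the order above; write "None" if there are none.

Service from 30 Apr 2023 to 10 Dec 2025: 955 days.
Floating Holidays — status full-time ✓; service 955 days ≥ 30 days ✓; dept Marketing ✗ → not eligible.
Fitness Allowance — status full-time ✓ (not excluded); service 955 days < 5 years (≈1825 days) ✗ → not eligible.
Health Insurance — service 955 days < 3 years (≈1095 days) ✗ → not eligible.
Annual Bonus Plan — status full-time ✓; service 955 days ≥ 12 months (≈360 days) ✓; age 25 ≥ 21 ✓; grade G7 ≥ G7 ✓ → eligible.
Internet Stipend — service 955 days ≥ 6 weeks (≈42 days) ✓; site Calgary ✗ (not Austin or Omaha) → not eligible.
Transit Subsidy — service 955 days < 5 years (≈1825 days) ✗ → not eligible.
Equity Grant Program — service 955 days ≥ 1 month (≈30 days) ✓; grade G7 ≥ G6 ✓; site Calgary ✗ (not Lyon, Raleigh, or Hamburg) → not eligible.
Equipment Allowance — service 955 days ≥ 12 months (≈360 days) ✓; grade G7 ≥ G4 ✓; site Calgary ✗ (not Austin or Osaka) → not eligible.

Annual Bonus Plan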